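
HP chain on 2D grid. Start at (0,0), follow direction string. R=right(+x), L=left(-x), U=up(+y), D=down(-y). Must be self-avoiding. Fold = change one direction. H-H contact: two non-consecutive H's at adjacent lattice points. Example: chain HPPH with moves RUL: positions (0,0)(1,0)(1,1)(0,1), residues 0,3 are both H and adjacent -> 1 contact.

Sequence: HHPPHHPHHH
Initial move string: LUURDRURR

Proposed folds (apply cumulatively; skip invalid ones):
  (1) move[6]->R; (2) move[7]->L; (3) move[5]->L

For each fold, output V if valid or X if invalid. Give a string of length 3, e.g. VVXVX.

Initial: LUURDRURR -> [(0, 0), (-1, 0), (-1, 1), (-1, 2), (0, 2), (0, 1), (1, 1), (1, 2), (2, 2), (3, 2)]
Fold 1: move[6]->R => LUURDRRRR VALID
Fold 2: move[7]->L => LUURDRRLR INVALID (collision), skipped
Fold 3: move[5]->L => LUURDLRRR INVALID (collision), skipped

Answer: VXX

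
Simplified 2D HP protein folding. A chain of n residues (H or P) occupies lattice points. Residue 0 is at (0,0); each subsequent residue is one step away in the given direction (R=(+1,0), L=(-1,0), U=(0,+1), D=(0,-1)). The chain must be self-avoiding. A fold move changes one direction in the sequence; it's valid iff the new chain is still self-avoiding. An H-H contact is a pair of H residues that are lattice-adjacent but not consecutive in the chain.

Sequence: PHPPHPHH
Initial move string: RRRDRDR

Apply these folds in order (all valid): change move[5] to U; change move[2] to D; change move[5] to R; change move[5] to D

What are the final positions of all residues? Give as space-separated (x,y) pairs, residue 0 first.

Answer: (0,0) (1,0) (2,0) (2,-1) (2,-2) (3,-2) (3,-3) (4,-3)

Derivation:
Initial moves: RRRDRDR
Fold: move[5]->U => RRRDRUR (positions: [(0, 0), (1, 0), (2, 0), (3, 0), (3, -1), (4, -1), (4, 0), (5, 0)])
Fold: move[2]->D => RRDDRUR (positions: [(0, 0), (1, 0), (2, 0), (2, -1), (2, -2), (3, -2), (3, -1), (4, -1)])
Fold: move[5]->R => RRDDRRR (positions: [(0, 0), (1, 0), (2, 0), (2, -1), (2, -2), (3, -2), (4, -2), (5, -2)])
Fold: move[5]->D => RRDDRDR (positions: [(0, 0), (1, 0), (2, 0), (2, -1), (2, -2), (3, -2), (3, -3), (4, -3)])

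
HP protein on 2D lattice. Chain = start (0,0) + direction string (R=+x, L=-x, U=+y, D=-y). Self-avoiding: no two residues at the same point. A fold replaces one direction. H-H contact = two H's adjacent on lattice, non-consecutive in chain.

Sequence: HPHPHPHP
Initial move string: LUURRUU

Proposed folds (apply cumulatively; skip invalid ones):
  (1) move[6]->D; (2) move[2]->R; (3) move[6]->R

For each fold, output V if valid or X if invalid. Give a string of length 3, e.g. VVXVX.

Initial: LUURRUU -> [(0, 0), (-1, 0), (-1, 1), (-1, 2), (0, 2), (1, 2), (1, 3), (1, 4)]
Fold 1: move[6]->D => LUURRUD INVALID (collision), skipped
Fold 2: move[2]->R => LURRRUU VALID
Fold 3: move[6]->R => LURRRUR VALID

Answer: XVV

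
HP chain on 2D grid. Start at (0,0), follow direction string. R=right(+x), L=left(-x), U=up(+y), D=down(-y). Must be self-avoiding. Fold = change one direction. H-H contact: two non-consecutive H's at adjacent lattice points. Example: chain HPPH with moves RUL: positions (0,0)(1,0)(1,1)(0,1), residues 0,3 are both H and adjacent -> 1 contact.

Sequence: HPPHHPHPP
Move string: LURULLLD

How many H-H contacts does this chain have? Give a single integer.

Positions: [(0, 0), (-1, 0), (-1, 1), (0, 1), (0, 2), (-1, 2), (-2, 2), (-3, 2), (-3, 1)]
H-H contact: residue 0 @(0,0) - residue 3 @(0, 1)

Answer: 1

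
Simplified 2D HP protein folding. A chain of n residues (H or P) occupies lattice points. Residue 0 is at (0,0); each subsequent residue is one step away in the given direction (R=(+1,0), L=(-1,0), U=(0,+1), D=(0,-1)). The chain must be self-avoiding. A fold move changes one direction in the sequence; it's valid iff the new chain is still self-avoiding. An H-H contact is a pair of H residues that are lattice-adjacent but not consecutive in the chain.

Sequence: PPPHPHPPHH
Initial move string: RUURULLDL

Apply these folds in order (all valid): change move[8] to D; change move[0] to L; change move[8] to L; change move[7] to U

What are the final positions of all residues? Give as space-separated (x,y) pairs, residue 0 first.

Answer: (0,0) (-1,0) (-1,1) (-1,2) (0,2) (0,3) (-1,3) (-2,3) (-2,4) (-3,4)

Derivation:
Initial moves: RUURULLDL
Fold: move[8]->D => RUURULLDD (positions: [(0, 0), (1, 0), (1, 1), (1, 2), (2, 2), (2, 3), (1, 3), (0, 3), (0, 2), (0, 1)])
Fold: move[0]->L => LUURULLDD (positions: [(0, 0), (-1, 0), (-1, 1), (-1, 2), (0, 2), (0, 3), (-1, 3), (-2, 3), (-2, 2), (-2, 1)])
Fold: move[8]->L => LUURULLDL (positions: [(0, 0), (-1, 0), (-1, 1), (-1, 2), (0, 2), (0, 3), (-1, 3), (-2, 3), (-2, 2), (-3, 2)])
Fold: move[7]->U => LUURULLUL (positions: [(0, 0), (-1, 0), (-1, 1), (-1, 2), (0, 2), (0, 3), (-1, 3), (-2, 3), (-2, 4), (-3, 4)])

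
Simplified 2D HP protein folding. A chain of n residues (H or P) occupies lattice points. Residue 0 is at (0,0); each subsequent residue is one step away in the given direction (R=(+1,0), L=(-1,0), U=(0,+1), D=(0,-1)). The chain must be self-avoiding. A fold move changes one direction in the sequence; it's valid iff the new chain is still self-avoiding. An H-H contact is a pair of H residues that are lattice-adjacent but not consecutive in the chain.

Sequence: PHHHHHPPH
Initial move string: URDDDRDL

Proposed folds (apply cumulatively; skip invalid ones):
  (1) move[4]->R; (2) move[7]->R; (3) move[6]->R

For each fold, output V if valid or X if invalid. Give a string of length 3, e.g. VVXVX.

Initial: URDDDRDL -> [(0, 0), (0, 1), (1, 1), (1, 0), (1, -1), (1, -2), (2, -2), (2, -3), (1, -3)]
Fold 1: move[4]->R => URDDRRDL VALID
Fold 2: move[7]->R => URDDRRDR VALID
Fold 3: move[6]->R => URDDRRRR VALID

Answer: VVV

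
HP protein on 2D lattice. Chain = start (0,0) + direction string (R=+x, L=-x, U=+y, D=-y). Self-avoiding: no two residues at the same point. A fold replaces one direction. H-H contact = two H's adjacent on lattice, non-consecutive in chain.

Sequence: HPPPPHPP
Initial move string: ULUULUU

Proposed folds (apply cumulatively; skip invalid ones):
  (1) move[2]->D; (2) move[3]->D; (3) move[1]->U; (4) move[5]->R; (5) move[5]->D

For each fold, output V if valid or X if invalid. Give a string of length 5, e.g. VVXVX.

Initial: ULUULUU -> [(0, 0), (0, 1), (-1, 1), (-1, 2), (-1, 3), (-2, 3), (-2, 4), (-2, 5)]
Fold 1: move[2]->D => ULDULUU INVALID (collision), skipped
Fold 2: move[3]->D => ULUDLUU INVALID (collision), skipped
Fold 3: move[1]->U => UUUULUU VALID
Fold 4: move[5]->R => UUUULRU INVALID (collision), skipped
Fold 5: move[5]->D => UUUULDU INVALID (collision), skipped

Answer: XXVXX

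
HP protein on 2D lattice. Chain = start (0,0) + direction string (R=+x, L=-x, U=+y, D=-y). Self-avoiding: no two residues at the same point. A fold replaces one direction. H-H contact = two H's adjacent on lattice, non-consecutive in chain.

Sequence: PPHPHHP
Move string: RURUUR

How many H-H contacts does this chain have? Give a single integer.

Positions: [(0, 0), (1, 0), (1, 1), (2, 1), (2, 2), (2, 3), (3, 3)]
No H-H contacts found.

Answer: 0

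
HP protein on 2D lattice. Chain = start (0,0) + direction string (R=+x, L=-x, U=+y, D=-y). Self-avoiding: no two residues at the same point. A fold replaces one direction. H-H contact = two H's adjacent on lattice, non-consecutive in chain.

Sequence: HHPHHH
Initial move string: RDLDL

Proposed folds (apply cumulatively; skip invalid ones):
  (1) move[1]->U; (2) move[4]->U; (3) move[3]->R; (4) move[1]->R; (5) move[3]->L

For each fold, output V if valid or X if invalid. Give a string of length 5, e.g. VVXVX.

Initial: RDLDL -> [(0, 0), (1, 0), (1, -1), (0, -1), (0, -2), (-1, -2)]
Fold 1: move[1]->U => RULDL INVALID (collision), skipped
Fold 2: move[4]->U => RDLDU INVALID (collision), skipped
Fold 3: move[3]->R => RDLRL INVALID (collision), skipped
Fold 4: move[1]->R => RRLDL INVALID (collision), skipped
Fold 5: move[3]->L => RDLLL VALID

Answer: XXXXV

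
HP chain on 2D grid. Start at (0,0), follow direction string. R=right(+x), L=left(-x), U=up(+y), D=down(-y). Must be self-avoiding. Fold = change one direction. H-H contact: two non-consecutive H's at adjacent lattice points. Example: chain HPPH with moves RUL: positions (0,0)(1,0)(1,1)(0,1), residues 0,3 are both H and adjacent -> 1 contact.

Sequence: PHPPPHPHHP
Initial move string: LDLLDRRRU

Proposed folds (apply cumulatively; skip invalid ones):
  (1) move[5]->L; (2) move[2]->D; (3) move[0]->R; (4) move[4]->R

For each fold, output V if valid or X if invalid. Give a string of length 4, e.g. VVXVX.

Answer: XVVX

Derivation:
Initial: LDLLDRRRU -> [(0, 0), (-1, 0), (-1, -1), (-2, -1), (-3, -1), (-3, -2), (-2, -2), (-1, -2), (0, -2), (0, -1)]
Fold 1: move[5]->L => LDLLDLRRU INVALID (collision), skipped
Fold 2: move[2]->D => LDDLDRRRU VALID
Fold 3: move[0]->R => RDDLDRRRU VALID
Fold 4: move[4]->R => RDDLRRRRU INVALID (collision), skipped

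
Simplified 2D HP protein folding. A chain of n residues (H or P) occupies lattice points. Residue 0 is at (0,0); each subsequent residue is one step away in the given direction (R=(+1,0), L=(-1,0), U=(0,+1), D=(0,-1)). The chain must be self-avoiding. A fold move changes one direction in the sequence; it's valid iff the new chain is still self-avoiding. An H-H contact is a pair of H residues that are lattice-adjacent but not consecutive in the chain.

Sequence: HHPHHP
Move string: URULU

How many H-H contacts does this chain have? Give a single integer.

Answer: 1

Derivation:
Positions: [(0, 0), (0, 1), (1, 1), (1, 2), (0, 2), (0, 3)]
H-H contact: residue 1 @(0,1) - residue 4 @(0, 2)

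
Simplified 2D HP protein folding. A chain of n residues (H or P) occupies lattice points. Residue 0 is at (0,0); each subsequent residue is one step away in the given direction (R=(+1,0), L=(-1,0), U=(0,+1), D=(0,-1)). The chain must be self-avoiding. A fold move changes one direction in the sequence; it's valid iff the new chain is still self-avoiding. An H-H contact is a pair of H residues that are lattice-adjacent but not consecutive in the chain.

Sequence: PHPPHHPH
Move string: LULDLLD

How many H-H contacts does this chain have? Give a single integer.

Positions: [(0, 0), (-1, 0), (-1, 1), (-2, 1), (-2, 0), (-3, 0), (-4, 0), (-4, -1)]
H-H contact: residue 1 @(-1,0) - residue 4 @(-2, 0)

Answer: 1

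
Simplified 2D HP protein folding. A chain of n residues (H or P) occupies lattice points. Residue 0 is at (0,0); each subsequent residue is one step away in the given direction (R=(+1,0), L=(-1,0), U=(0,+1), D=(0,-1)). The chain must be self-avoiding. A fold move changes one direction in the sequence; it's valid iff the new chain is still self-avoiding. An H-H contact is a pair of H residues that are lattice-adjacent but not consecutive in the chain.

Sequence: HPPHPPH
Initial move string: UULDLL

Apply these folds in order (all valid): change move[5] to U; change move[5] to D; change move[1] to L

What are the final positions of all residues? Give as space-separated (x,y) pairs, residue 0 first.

Answer: (0,0) (0,1) (-1,1) (-2,1) (-2,0) (-3,0) (-3,-1)

Derivation:
Initial moves: UULDLL
Fold: move[5]->U => UULDLU (positions: [(0, 0), (0, 1), (0, 2), (-1, 2), (-1, 1), (-2, 1), (-2, 2)])
Fold: move[5]->D => UULDLD (positions: [(0, 0), (0, 1), (0, 2), (-1, 2), (-1, 1), (-2, 1), (-2, 0)])
Fold: move[1]->L => ULLDLD (positions: [(0, 0), (0, 1), (-1, 1), (-2, 1), (-2, 0), (-3, 0), (-3, -1)])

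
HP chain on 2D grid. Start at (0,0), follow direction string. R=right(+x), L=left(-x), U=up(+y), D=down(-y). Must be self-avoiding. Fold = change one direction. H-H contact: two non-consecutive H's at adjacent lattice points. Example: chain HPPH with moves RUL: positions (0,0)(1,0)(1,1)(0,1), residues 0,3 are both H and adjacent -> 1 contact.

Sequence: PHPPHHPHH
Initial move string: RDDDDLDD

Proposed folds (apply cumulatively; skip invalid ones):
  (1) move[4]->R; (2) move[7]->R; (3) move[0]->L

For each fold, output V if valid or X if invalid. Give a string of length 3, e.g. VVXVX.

Answer: XVV

Derivation:
Initial: RDDDDLDD -> [(0, 0), (1, 0), (1, -1), (1, -2), (1, -3), (1, -4), (0, -4), (0, -5), (0, -6)]
Fold 1: move[4]->R => RDDDRLDD INVALID (collision), skipped
Fold 2: move[7]->R => RDDDDLDR VALID
Fold 3: move[0]->L => LDDDDLDR VALID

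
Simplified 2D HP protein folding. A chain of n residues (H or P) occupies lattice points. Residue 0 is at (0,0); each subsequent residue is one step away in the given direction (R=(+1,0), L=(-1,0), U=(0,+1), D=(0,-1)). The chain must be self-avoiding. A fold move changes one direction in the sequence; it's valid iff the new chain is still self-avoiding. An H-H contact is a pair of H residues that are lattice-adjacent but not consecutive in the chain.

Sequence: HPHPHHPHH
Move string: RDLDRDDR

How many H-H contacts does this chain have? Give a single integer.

Answer: 1

Derivation:
Positions: [(0, 0), (1, 0), (1, -1), (0, -1), (0, -2), (1, -2), (1, -3), (1, -4), (2, -4)]
H-H contact: residue 2 @(1,-1) - residue 5 @(1, -2)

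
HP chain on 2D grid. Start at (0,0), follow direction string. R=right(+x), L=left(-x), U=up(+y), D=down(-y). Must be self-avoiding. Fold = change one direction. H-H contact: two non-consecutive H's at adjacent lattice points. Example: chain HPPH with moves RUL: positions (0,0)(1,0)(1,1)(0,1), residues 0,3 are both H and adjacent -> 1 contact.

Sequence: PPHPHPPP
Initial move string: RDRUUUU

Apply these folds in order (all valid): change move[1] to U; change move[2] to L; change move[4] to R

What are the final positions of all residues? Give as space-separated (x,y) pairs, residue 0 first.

Answer: (0,0) (1,0) (1,1) (0,1) (0,2) (1,2) (1,3) (1,4)

Derivation:
Initial moves: RDRUUUU
Fold: move[1]->U => RURUUUU (positions: [(0, 0), (1, 0), (1, 1), (2, 1), (2, 2), (2, 3), (2, 4), (2, 5)])
Fold: move[2]->L => RULUUUU (positions: [(0, 0), (1, 0), (1, 1), (0, 1), (0, 2), (0, 3), (0, 4), (0, 5)])
Fold: move[4]->R => RULURUU (positions: [(0, 0), (1, 0), (1, 1), (0, 1), (0, 2), (1, 2), (1, 3), (1, 4)])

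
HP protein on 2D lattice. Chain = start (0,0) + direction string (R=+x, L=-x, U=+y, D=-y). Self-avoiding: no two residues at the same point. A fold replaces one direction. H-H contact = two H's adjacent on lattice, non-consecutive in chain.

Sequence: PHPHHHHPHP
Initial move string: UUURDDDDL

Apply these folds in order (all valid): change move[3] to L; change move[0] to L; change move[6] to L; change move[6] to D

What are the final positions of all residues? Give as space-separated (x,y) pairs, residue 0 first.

Initial moves: UUURDDDDL
Fold: move[3]->L => UUULDDDDL (positions: [(0, 0), (0, 1), (0, 2), (0, 3), (-1, 3), (-1, 2), (-1, 1), (-1, 0), (-1, -1), (-2, -1)])
Fold: move[0]->L => LUULDDDDL (positions: [(0, 0), (-1, 0), (-1, 1), (-1, 2), (-2, 2), (-2, 1), (-2, 0), (-2, -1), (-2, -2), (-3, -2)])
Fold: move[6]->L => LUULDDLDL (positions: [(0, 0), (-1, 0), (-1, 1), (-1, 2), (-2, 2), (-2, 1), (-2, 0), (-3, 0), (-3, -1), (-4, -1)])
Fold: move[6]->D => LUULDDDDL (positions: [(0, 0), (-1, 0), (-1, 1), (-1, 2), (-2, 2), (-2, 1), (-2, 0), (-2, -1), (-2, -2), (-3, -2)])

Answer: (0,0) (-1,0) (-1,1) (-1,2) (-2,2) (-2,1) (-2,0) (-2,-1) (-2,-2) (-3,-2)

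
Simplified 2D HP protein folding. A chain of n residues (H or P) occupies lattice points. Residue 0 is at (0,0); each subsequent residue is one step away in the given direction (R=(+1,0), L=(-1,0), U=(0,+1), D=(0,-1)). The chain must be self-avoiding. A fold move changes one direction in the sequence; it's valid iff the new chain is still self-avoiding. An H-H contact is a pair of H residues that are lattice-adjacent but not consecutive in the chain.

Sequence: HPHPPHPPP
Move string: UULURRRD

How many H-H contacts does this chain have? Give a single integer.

Answer: 1

Derivation:
Positions: [(0, 0), (0, 1), (0, 2), (-1, 2), (-1, 3), (0, 3), (1, 3), (2, 3), (2, 2)]
H-H contact: residue 2 @(0,2) - residue 5 @(0, 3)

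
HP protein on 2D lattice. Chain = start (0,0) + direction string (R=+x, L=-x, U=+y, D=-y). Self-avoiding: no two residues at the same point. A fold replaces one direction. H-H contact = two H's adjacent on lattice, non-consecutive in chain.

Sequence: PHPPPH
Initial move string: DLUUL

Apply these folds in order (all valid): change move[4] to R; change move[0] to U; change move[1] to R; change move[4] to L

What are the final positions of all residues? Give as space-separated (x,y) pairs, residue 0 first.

Answer: (0,0) (0,1) (1,1) (1,2) (1,3) (0,3)

Derivation:
Initial moves: DLUUL
Fold: move[4]->R => DLUUR (positions: [(0, 0), (0, -1), (-1, -1), (-1, 0), (-1, 1), (0, 1)])
Fold: move[0]->U => ULUUR (positions: [(0, 0), (0, 1), (-1, 1), (-1, 2), (-1, 3), (0, 3)])
Fold: move[1]->R => URUUR (positions: [(0, 0), (0, 1), (1, 1), (1, 2), (1, 3), (2, 3)])
Fold: move[4]->L => URUUL (positions: [(0, 0), (0, 1), (1, 1), (1, 2), (1, 3), (0, 3)])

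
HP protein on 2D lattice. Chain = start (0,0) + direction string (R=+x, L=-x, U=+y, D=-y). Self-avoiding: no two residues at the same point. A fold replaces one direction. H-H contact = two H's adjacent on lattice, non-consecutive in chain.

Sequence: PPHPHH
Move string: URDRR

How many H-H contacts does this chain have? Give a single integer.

Answer: 0

Derivation:
Positions: [(0, 0), (0, 1), (1, 1), (1, 0), (2, 0), (3, 0)]
No H-H contacts found.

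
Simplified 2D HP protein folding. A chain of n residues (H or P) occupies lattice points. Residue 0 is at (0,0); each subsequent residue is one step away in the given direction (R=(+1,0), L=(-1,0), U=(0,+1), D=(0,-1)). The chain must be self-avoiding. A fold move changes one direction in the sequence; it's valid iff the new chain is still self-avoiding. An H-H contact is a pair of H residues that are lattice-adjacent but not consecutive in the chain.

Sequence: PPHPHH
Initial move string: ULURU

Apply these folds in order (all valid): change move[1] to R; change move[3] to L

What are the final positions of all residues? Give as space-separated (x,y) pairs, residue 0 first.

Initial moves: ULURU
Fold: move[1]->R => URURU (positions: [(0, 0), (0, 1), (1, 1), (1, 2), (2, 2), (2, 3)])
Fold: move[3]->L => URULU (positions: [(0, 0), (0, 1), (1, 1), (1, 2), (0, 2), (0, 3)])

Answer: (0,0) (0,1) (1,1) (1,2) (0,2) (0,3)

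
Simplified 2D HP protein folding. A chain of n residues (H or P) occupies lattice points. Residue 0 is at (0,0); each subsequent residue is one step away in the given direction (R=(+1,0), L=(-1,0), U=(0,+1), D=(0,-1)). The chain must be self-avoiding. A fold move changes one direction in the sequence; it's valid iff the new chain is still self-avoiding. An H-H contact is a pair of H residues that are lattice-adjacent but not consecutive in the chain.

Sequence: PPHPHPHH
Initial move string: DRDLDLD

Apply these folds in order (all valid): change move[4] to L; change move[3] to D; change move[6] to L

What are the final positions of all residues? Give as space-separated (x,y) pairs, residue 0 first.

Initial moves: DRDLDLD
Fold: move[4]->L => DRDLLLD (positions: [(0, 0), (0, -1), (1, -1), (1, -2), (0, -2), (-1, -2), (-2, -2), (-2, -3)])
Fold: move[3]->D => DRDDLLD (positions: [(0, 0), (0, -1), (1, -1), (1, -2), (1, -3), (0, -3), (-1, -3), (-1, -4)])
Fold: move[6]->L => DRDDLLL (positions: [(0, 0), (0, -1), (1, -1), (1, -2), (1, -3), (0, -3), (-1, -3), (-2, -3)])

Answer: (0,0) (0,-1) (1,-1) (1,-2) (1,-3) (0,-3) (-1,-3) (-2,-3)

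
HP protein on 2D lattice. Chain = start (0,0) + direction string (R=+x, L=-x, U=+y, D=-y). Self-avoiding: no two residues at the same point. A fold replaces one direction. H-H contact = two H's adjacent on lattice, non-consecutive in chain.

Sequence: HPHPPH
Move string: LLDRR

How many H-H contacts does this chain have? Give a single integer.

Answer: 1

Derivation:
Positions: [(0, 0), (-1, 0), (-2, 0), (-2, -1), (-1, -1), (0, -1)]
H-H contact: residue 0 @(0,0) - residue 5 @(0, -1)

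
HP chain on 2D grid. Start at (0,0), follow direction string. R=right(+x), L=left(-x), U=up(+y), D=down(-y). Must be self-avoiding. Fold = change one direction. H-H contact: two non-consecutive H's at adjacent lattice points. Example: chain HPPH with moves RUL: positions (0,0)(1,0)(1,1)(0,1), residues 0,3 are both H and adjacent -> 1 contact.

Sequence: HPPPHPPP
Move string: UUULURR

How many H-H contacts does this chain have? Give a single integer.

Answer: 0

Derivation:
Positions: [(0, 0), (0, 1), (0, 2), (0, 3), (-1, 3), (-1, 4), (0, 4), (1, 4)]
No H-H contacts found.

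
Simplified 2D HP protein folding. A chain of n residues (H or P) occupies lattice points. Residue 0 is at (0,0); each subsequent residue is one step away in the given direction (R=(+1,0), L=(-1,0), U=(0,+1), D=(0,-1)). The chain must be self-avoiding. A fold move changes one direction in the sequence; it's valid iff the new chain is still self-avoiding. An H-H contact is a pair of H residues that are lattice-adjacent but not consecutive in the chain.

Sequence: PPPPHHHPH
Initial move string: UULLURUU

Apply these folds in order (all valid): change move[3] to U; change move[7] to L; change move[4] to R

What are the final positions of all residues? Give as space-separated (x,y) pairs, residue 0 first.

Answer: (0,0) (0,1) (0,2) (-1,2) (-1,3) (0,3) (1,3) (1,4) (0,4)

Derivation:
Initial moves: UULLURUU
Fold: move[3]->U => UULUURUU (positions: [(0, 0), (0, 1), (0, 2), (-1, 2), (-1, 3), (-1, 4), (0, 4), (0, 5), (0, 6)])
Fold: move[7]->L => UULUURUL (positions: [(0, 0), (0, 1), (0, 2), (-1, 2), (-1, 3), (-1, 4), (0, 4), (0, 5), (-1, 5)])
Fold: move[4]->R => UULURRUL (positions: [(0, 0), (0, 1), (0, 2), (-1, 2), (-1, 3), (0, 3), (1, 3), (1, 4), (0, 4)])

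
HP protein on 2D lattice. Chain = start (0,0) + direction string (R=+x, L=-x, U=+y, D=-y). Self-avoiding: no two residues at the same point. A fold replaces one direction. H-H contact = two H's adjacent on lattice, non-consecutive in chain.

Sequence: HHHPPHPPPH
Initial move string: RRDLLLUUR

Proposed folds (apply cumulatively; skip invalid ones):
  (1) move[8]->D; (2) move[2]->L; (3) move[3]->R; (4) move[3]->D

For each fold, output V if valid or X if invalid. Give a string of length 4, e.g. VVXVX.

Answer: XXXX

Derivation:
Initial: RRDLLLUUR -> [(0, 0), (1, 0), (2, 0), (2, -1), (1, -1), (0, -1), (-1, -1), (-1, 0), (-1, 1), (0, 1)]
Fold 1: move[8]->D => RRDLLLUUD INVALID (collision), skipped
Fold 2: move[2]->L => RRLLLLUUR INVALID (collision), skipped
Fold 3: move[3]->R => RRDRLLUUR INVALID (collision), skipped
Fold 4: move[3]->D => RRDDLLUUR INVALID (collision), skipped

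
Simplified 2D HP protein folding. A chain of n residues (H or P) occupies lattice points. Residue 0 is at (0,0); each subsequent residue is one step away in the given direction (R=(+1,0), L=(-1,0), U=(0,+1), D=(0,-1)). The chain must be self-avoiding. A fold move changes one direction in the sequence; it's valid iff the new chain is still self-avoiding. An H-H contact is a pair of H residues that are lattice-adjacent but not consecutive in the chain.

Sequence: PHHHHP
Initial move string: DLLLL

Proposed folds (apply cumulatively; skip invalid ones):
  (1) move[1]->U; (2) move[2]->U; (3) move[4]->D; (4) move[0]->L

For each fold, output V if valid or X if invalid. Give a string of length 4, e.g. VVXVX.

Initial: DLLLL -> [(0, 0), (0, -1), (-1, -1), (-2, -1), (-3, -1), (-4, -1)]
Fold 1: move[1]->U => DULLL INVALID (collision), skipped
Fold 2: move[2]->U => DLULL VALID
Fold 3: move[4]->D => DLULD VALID
Fold 4: move[0]->L => LLULD VALID

Answer: XVVV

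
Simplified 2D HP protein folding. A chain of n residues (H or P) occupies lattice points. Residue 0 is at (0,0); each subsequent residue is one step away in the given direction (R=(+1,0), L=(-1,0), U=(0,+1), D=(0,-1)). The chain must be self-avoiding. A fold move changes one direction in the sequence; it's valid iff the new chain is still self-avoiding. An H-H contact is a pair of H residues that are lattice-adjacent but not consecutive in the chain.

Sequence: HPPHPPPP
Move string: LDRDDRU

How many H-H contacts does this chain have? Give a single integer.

Positions: [(0, 0), (-1, 0), (-1, -1), (0, -1), (0, -2), (0, -3), (1, -3), (1, -2)]
H-H contact: residue 0 @(0,0) - residue 3 @(0, -1)

Answer: 1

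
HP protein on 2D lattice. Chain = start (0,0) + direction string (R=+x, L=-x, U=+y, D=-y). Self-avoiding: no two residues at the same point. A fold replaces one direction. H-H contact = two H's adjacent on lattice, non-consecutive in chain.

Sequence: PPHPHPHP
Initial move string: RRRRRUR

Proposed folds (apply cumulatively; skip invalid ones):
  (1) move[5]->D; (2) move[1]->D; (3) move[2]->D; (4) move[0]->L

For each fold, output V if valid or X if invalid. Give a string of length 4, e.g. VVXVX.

Initial: RRRRRUR -> [(0, 0), (1, 0), (2, 0), (3, 0), (4, 0), (5, 0), (5, 1), (6, 1)]
Fold 1: move[5]->D => RRRRRDR VALID
Fold 2: move[1]->D => RDRRRDR VALID
Fold 3: move[2]->D => RDDRRDR VALID
Fold 4: move[0]->L => LDDRRDR VALID

Answer: VVVV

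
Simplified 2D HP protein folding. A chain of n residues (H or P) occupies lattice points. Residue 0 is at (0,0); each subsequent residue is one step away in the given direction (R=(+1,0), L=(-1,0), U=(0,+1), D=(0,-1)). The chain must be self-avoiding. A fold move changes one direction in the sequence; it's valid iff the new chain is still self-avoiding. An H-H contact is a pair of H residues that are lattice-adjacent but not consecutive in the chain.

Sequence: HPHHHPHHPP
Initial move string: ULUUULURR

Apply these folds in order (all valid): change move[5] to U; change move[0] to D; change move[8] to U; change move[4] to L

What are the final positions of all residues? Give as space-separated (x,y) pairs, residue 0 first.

Answer: (0,0) (0,-1) (-1,-1) (-1,0) (-1,1) (-2,1) (-2,2) (-2,3) (-1,3) (-1,4)

Derivation:
Initial moves: ULUUULURR
Fold: move[5]->U => ULUUUUURR (positions: [(0, 0), (0, 1), (-1, 1), (-1, 2), (-1, 3), (-1, 4), (-1, 5), (-1, 6), (0, 6), (1, 6)])
Fold: move[0]->D => DLUUUUURR (positions: [(0, 0), (0, -1), (-1, -1), (-1, 0), (-1, 1), (-1, 2), (-1, 3), (-1, 4), (0, 4), (1, 4)])
Fold: move[8]->U => DLUUUUURU (positions: [(0, 0), (0, -1), (-1, -1), (-1, 0), (-1, 1), (-1, 2), (-1, 3), (-1, 4), (0, 4), (0, 5)])
Fold: move[4]->L => DLUULUURU (positions: [(0, 0), (0, -1), (-1, -1), (-1, 0), (-1, 1), (-2, 1), (-2, 2), (-2, 3), (-1, 3), (-1, 4)])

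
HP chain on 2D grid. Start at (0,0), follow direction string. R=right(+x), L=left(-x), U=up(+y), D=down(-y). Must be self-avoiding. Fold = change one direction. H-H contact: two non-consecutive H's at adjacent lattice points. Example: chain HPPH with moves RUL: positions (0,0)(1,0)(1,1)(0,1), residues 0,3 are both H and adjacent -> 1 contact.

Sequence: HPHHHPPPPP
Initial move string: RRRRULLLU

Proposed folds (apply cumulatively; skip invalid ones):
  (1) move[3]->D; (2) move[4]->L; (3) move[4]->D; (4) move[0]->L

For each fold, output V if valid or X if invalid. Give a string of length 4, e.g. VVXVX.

Answer: XXXX

Derivation:
Initial: RRRRULLLU -> [(0, 0), (1, 0), (2, 0), (3, 0), (4, 0), (4, 1), (3, 1), (2, 1), (1, 1), (1, 2)]
Fold 1: move[3]->D => RRRDULLLU INVALID (collision), skipped
Fold 2: move[4]->L => RRRRLLLLU INVALID (collision), skipped
Fold 3: move[4]->D => RRRRDLLLU INVALID (collision), skipped
Fold 4: move[0]->L => LRRRULLLU INVALID (collision), skipped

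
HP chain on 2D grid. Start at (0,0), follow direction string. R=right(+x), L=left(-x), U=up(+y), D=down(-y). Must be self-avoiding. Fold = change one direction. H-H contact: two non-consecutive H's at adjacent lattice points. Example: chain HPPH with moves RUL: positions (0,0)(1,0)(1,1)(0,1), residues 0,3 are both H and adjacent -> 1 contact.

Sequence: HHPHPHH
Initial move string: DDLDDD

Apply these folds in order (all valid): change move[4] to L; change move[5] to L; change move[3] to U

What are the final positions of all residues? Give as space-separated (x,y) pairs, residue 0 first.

Initial moves: DDLDDD
Fold: move[4]->L => DDLDLD (positions: [(0, 0), (0, -1), (0, -2), (-1, -2), (-1, -3), (-2, -3), (-2, -4)])
Fold: move[5]->L => DDLDLL (positions: [(0, 0), (0, -1), (0, -2), (-1, -2), (-1, -3), (-2, -3), (-3, -3)])
Fold: move[3]->U => DDLULL (positions: [(0, 0), (0, -1), (0, -2), (-1, -2), (-1, -1), (-2, -1), (-3, -1)])

Answer: (0,0) (0,-1) (0,-2) (-1,-2) (-1,-1) (-2,-1) (-3,-1)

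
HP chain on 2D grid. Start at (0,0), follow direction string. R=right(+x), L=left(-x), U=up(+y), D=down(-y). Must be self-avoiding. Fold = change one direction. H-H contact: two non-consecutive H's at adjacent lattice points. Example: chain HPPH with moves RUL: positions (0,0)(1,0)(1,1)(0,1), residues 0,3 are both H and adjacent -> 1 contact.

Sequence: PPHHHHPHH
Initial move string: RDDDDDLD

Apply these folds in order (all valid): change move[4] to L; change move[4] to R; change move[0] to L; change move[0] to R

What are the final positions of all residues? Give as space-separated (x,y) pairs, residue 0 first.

Initial moves: RDDDDDLD
Fold: move[4]->L => RDDDLDLD (positions: [(0, 0), (1, 0), (1, -1), (1, -2), (1, -3), (0, -3), (0, -4), (-1, -4), (-1, -5)])
Fold: move[4]->R => RDDDRDLD (positions: [(0, 0), (1, 0), (1, -1), (1, -2), (1, -3), (2, -3), (2, -4), (1, -4), (1, -5)])
Fold: move[0]->L => LDDDRDLD (positions: [(0, 0), (-1, 0), (-1, -1), (-1, -2), (-1, -3), (0, -3), (0, -4), (-1, -4), (-1, -5)])
Fold: move[0]->R => RDDDRDLD (positions: [(0, 0), (1, 0), (1, -1), (1, -2), (1, -3), (2, -3), (2, -4), (1, -4), (1, -5)])

Answer: (0,0) (1,0) (1,-1) (1,-2) (1,-3) (2,-3) (2,-4) (1,-4) (1,-5)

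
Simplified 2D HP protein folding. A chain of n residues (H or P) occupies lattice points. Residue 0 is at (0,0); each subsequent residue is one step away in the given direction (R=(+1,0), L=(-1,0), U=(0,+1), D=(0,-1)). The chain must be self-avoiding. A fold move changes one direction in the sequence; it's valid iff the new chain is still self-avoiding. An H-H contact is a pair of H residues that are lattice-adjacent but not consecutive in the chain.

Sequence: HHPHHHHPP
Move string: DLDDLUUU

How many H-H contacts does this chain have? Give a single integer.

Answer: 1

Derivation:
Positions: [(0, 0), (0, -1), (-1, -1), (-1, -2), (-1, -3), (-2, -3), (-2, -2), (-2, -1), (-2, 0)]
H-H contact: residue 3 @(-1,-2) - residue 6 @(-2, -2)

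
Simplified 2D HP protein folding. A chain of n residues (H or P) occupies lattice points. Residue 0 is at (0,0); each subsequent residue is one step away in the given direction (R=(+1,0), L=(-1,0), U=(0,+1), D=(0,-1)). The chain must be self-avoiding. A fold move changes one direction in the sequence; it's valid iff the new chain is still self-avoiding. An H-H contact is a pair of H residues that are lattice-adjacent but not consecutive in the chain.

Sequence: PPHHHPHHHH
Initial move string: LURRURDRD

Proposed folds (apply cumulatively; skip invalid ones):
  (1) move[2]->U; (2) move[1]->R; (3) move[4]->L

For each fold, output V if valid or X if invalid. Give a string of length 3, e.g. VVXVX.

Answer: VXX

Derivation:
Initial: LURRURDRD -> [(0, 0), (-1, 0), (-1, 1), (0, 1), (1, 1), (1, 2), (2, 2), (2, 1), (3, 1), (3, 0)]
Fold 1: move[2]->U => LUURURDRD VALID
Fold 2: move[1]->R => LRURURDRD INVALID (collision), skipped
Fold 3: move[4]->L => LUURLRDRD INVALID (collision), skipped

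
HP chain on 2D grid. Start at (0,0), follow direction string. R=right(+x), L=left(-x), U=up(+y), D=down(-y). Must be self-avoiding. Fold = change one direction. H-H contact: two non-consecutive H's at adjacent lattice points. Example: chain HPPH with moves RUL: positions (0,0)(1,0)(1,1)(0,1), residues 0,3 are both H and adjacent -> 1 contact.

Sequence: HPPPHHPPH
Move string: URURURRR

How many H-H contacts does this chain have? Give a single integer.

Positions: [(0, 0), (0, 1), (1, 1), (1, 2), (2, 2), (2, 3), (3, 3), (4, 3), (5, 3)]
No H-H contacts found.

Answer: 0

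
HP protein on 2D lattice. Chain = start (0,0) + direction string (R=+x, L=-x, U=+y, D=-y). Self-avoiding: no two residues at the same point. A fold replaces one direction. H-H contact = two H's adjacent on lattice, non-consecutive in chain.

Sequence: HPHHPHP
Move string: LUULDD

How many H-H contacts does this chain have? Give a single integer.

Answer: 1

Derivation:
Positions: [(0, 0), (-1, 0), (-1, 1), (-1, 2), (-2, 2), (-2, 1), (-2, 0)]
H-H contact: residue 2 @(-1,1) - residue 5 @(-2, 1)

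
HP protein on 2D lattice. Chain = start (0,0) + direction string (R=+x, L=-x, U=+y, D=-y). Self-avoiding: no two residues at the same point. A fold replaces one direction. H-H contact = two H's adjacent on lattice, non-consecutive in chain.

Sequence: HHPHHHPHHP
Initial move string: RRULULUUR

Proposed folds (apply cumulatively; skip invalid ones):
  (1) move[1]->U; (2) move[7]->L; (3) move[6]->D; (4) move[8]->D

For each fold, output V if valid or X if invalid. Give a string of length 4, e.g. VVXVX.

Initial: RRULULUUR -> [(0, 0), (1, 0), (2, 0), (2, 1), (1, 1), (1, 2), (0, 2), (0, 3), (0, 4), (1, 4)]
Fold 1: move[1]->U => RUULULUUR VALID
Fold 2: move[7]->L => RUULULULR INVALID (collision), skipped
Fold 3: move[6]->D => RUULULDUR INVALID (collision), skipped
Fold 4: move[8]->D => RUULULUUD INVALID (collision), skipped

Answer: VXXX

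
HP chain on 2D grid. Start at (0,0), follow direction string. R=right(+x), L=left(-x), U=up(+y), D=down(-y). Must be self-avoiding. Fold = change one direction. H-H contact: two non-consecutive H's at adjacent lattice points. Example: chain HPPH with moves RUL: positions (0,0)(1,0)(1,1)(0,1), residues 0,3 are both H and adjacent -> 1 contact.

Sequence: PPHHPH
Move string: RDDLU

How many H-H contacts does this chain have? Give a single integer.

Positions: [(0, 0), (1, 0), (1, -1), (1, -2), (0, -2), (0, -1)]
H-H contact: residue 2 @(1,-1) - residue 5 @(0, -1)

Answer: 1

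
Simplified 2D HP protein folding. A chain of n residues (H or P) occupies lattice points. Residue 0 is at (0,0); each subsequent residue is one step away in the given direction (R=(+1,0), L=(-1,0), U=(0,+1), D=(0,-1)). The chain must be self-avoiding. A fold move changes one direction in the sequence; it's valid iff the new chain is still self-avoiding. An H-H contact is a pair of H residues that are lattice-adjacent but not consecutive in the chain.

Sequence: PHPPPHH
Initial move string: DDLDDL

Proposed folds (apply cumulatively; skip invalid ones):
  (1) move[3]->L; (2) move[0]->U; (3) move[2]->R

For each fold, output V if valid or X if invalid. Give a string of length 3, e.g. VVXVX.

Initial: DDLDDL -> [(0, 0), (0, -1), (0, -2), (-1, -2), (-1, -3), (-1, -4), (-2, -4)]
Fold 1: move[3]->L => DDLLDL VALID
Fold 2: move[0]->U => UDLLDL INVALID (collision), skipped
Fold 3: move[2]->R => DDRLDL INVALID (collision), skipped

Answer: VXX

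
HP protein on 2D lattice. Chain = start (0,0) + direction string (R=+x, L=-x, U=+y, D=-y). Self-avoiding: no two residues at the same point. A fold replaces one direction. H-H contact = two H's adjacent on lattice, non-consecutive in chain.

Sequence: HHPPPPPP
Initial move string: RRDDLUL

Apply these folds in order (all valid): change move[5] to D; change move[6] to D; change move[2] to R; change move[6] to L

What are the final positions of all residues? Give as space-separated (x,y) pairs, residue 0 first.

Answer: (0,0) (1,0) (2,0) (3,0) (3,-1) (2,-1) (2,-2) (1,-2)

Derivation:
Initial moves: RRDDLUL
Fold: move[5]->D => RRDDLDL (positions: [(0, 0), (1, 0), (2, 0), (2, -1), (2, -2), (1, -2), (1, -3), (0, -3)])
Fold: move[6]->D => RRDDLDD (positions: [(0, 0), (1, 0), (2, 0), (2, -1), (2, -2), (1, -2), (1, -3), (1, -4)])
Fold: move[2]->R => RRRDLDD (positions: [(0, 0), (1, 0), (2, 0), (3, 0), (3, -1), (2, -1), (2, -2), (2, -3)])
Fold: move[6]->L => RRRDLDL (positions: [(0, 0), (1, 0), (2, 0), (3, 0), (3, -1), (2, -1), (2, -2), (1, -2)])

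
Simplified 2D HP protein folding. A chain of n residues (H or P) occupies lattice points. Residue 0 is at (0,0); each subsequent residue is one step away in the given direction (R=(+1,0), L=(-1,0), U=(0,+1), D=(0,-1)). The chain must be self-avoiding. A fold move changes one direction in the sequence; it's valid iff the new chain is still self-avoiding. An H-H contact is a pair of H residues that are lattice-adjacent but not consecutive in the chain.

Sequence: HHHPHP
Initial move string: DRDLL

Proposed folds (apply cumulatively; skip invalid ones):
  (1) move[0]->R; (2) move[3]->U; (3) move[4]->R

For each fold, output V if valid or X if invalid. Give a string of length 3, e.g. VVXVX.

Initial: DRDLL -> [(0, 0), (0, -1), (1, -1), (1, -2), (0, -2), (-1, -2)]
Fold 1: move[0]->R => RRDLL VALID
Fold 2: move[3]->U => RRDUL INVALID (collision), skipped
Fold 3: move[4]->R => RRDLR INVALID (collision), skipped

Answer: VXX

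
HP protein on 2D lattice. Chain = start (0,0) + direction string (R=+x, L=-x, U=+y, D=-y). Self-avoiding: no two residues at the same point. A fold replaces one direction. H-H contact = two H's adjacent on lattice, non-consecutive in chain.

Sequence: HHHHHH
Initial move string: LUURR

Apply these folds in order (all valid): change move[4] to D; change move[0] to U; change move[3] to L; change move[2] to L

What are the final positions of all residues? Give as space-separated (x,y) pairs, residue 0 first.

Answer: (0,0) (0,1) (0,2) (-1,2) (-2,2) (-2,1)

Derivation:
Initial moves: LUURR
Fold: move[4]->D => LUURD (positions: [(0, 0), (-1, 0), (-1, 1), (-1, 2), (0, 2), (0, 1)])
Fold: move[0]->U => UUURD (positions: [(0, 0), (0, 1), (0, 2), (0, 3), (1, 3), (1, 2)])
Fold: move[3]->L => UUULD (positions: [(0, 0), (0, 1), (0, 2), (0, 3), (-1, 3), (-1, 2)])
Fold: move[2]->L => UULLD (positions: [(0, 0), (0, 1), (0, 2), (-1, 2), (-2, 2), (-2, 1)])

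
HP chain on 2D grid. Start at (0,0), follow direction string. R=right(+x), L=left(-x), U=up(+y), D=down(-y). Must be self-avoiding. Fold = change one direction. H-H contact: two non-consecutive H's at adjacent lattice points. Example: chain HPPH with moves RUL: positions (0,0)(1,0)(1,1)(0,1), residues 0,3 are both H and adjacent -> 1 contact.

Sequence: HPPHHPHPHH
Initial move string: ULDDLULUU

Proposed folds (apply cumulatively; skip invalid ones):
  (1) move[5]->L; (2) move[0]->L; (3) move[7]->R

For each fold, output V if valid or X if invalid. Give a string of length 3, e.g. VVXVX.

Initial: ULDDLULUU -> [(0, 0), (0, 1), (-1, 1), (-1, 0), (-1, -1), (-2, -1), (-2, 0), (-3, 0), (-3, 1), (-3, 2)]
Fold 1: move[5]->L => ULDDLLLUU VALID
Fold 2: move[0]->L => LLDDLLLUU VALID
Fold 3: move[7]->R => LLDDLLLRU INVALID (collision), skipped

Answer: VVX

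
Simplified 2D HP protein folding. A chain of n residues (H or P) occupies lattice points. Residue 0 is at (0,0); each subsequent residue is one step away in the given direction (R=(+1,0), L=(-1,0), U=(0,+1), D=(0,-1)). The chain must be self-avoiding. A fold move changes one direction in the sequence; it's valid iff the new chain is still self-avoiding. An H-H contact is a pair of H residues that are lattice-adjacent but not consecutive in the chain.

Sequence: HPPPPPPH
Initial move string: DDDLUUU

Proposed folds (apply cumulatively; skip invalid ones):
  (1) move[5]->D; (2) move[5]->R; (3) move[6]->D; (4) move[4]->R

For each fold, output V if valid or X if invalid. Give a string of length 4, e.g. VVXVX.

Answer: XXXX

Derivation:
Initial: DDDLUUU -> [(0, 0), (0, -1), (0, -2), (0, -3), (-1, -3), (-1, -2), (-1, -1), (-1, 0)]
Fold 1: move[5]->D => DDDLUDU INVALID (collision), skipped
Fold 2: move[5]->R => DDDLURU INVALID (collision), skipped
Fold 3: move[6]->D => DDDLUUD INVALID (collision), skipped
Fold 4: move[4]->R => DDDLRUU INVALID (collision), skipped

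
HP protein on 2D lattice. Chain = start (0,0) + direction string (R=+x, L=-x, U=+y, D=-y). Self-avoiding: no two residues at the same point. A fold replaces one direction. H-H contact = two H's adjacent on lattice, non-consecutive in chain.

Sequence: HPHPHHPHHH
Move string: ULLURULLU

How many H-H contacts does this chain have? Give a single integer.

Positions: [(0, 0), (0, 1), (-1, 1), (-2, 1), (-2, 2), (-1, 2), (-1, 3), (-2, 3), (-3, 3), (-3, 4)]
H-H contact: residue 2 @(-1,1) - residue 5 @(-1, 2)
H-H contact: residue 4 @(-2,2) - residue 7 @(-2, 3)

Answer: 2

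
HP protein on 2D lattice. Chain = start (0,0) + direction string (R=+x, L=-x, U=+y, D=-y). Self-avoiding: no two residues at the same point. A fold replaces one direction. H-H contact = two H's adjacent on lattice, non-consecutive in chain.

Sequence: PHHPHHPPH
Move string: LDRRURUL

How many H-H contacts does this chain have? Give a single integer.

Answer: 1

Derivation:
Positions: [(0, 0), (-1, 0), (-1, -1), (0, -1), (1, -1), (1, 0), (2, 0), (2, 1), (1, 1)]
H-H contact: residue 5 @(1,0) - residue 8 @(1, 1)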